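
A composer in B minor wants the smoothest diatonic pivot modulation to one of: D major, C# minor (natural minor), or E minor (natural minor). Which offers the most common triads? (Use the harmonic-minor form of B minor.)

Triads of B minor (harmonic minor): Bm (i), C#dim (ii°), Daug (III+), Em (iv), F# (V), G (VI), A#dim (vii°).
D major shares 4: Bm, C#dim, Em, G.
C# minor (natural minor) shares 0: none.
E minor (natural minor) shares 3: Bm, Em, G.
The most common triads (4) are shared with D major.

D major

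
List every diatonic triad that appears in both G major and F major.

Triads in G major: G major (I), A minor (ii), B minor (iii), C major (IV), D major (V), E minor (vi), F♯ diminished (vii°).
Triads in F major: F major (I), G minor (ii), A minor (iii), B♭ major (IV), C major (V), D minor (vi), E diminished (vii°).
Shared triads with their functions: A minor (ii in G major, iii in F major); C major (IV in G major, V in F major).

Am, C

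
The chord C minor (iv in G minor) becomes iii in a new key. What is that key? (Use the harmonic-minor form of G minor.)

Ab major

The numeral iii denotes a minor triad on scale degree 3. With C on degree 3, the tonic of the new key is Ab.
Degree 3 carries a minor triad in major keys, so the destination is Ab major.
Check: the diatonic triads of Ab major are Ab (I), Bbm (ii), Cm (iii), Db (IV), Eb (V), Fm (vi), Gdim (vii°) — C minor is indeed iii.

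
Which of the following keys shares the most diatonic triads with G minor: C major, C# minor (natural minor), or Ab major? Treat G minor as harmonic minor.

Ab major

Triads of G minor (harmonic minor): G minor (i), A diminished (ii°), Bb augmented (III+), C minor (iv), D major (V), Eb major (VI), F# diminished (vii°).
C major shares 0: none.
C# minor (natural minor) shares 0: none.
Ab major shares 2: Cm, Eb.
The most common triads (2) are shared with Ab major.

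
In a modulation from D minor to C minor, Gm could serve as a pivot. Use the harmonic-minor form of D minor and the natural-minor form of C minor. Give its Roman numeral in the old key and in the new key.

The scale of D minor (harmonic minor) is D E F G A Bb C#; G is degree 4, and the triad built there (G-Bb-D) is minor, so it is iv.
The scale of C minor (natural minor) is C D Eb F G Ab Bb; G is degree 5, and the triad built there (G-Bb-D) is minor, so it is v.

iv in D minor; v in C minor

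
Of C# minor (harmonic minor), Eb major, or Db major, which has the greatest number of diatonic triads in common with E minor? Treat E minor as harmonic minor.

C# minor

Triads of E minor (harmonic minor): E minor (i), F# diminished (ii°), G augmented (III+), A minor (iv), B major (V), C major (VI), D# diminished (vii°).
C# minor (harmonic minor) shares 1: D#dim.
Eb major shares 0: none.
Db major shares 0: none.
The most common triads (1) are shared with C# minor.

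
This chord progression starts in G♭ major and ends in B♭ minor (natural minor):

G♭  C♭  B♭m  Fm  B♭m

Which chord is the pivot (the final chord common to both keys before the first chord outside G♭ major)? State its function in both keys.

B♭m — iii in G♭ major, i in B♭ minor

Chords diatonic to G♭ major: G♭, A♭m, B♭m, C♭, D♭, E♭m, Fdim.
Reading the progression, the first chord not in that set is Fm, so the modulation leaves G♭ major there.
The chord immediately before Fm is B♭m, which is diatonic to both keys: iii in G♭ major and i in B♭ minor.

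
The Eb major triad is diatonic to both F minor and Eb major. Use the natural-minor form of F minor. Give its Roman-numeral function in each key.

VII in F minor; I in Eb major

The scale of F minor (natural minor) is F G Ab Bb C Db Eb; Eb is degree 7, and the triad built there (Eb-G-Bb) is major, so it is VII.
The scale of Eb major is Eb F G Ab Bb C D; Eb is degree 1, and the triad built there (Eb-G-Bb) is major, so it is I.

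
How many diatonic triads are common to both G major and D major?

4

Diatonic triads of G major: G (I), Am (ii), Bm (iii), C (IV), D (V), Em (vi), F#dim (vii°).
Diatonic triads of D major: D (I), Em (ii), F#m (iii), G (IV), A (V), Bm (vi), C#dim (vii°).
Matching root and quality in both lists: G, Bm, D, Em.
That gives 4 common triads.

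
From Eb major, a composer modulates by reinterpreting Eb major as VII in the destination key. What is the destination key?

F minor

The numeral VII denotes a major triad on scale degree 7. With Eb on degree 7, the tonic of the new key is F.
Degree 7 carries a major triad in natural-minor keys, so the destination is F minor.
Check: the diatonic triads of F minor (natural minor) are Fm (i), Gdim (ii°), Ab (III), Bbm (iv), Cm (v), Db (VI), Eb (VII) — Eb major is indeed VII.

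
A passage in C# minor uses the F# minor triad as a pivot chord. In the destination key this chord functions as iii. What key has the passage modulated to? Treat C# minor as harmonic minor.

The numeral iii denotes a minor triad on scale degree 3. With F# on degree 3, the tonic of the new key is D.
Degree 3 carries a minor triad in major keys, so the destination is D major.
Check: the diatonic triads of D major are D (I), Em (ii), F#m (iii), G (IV), A (V), Bm (vi), C#dim (vii°) — F# minor is indeed iii.

D major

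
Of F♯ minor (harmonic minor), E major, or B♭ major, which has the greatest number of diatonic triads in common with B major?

E major

Triads of B major: B major (I), C♯ minor (ii), D♯ minor (iii), E major (IV), F♯ major (V), G♯ minor (vi), A♯ diminished (vii°).
F♯ minor (harmonic minor) shares 0: none.
E major shares 4: B, C♯m, E, G♯m.
B♭ major shares 0: none.
The most common triads (4) are shared with E major.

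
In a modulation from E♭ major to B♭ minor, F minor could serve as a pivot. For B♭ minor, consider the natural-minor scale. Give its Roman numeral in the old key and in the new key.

ii in E♭ major; v in B♭ minor

The scale of E♭ major is E♭ F G A♭ B♭ C D; F is degree 2, and the triad built there (F-A♭-C) is minor, so it is ii.
The scale of B♭ minor (natural minor) is B♭ C D♭ E♭ F G♭ A♭; F is degree 5, and the triad built there (F-A♭-C) is minor, so it is v.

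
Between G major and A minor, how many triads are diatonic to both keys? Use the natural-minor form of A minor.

Diatonic triads of G major: G (I), Am (ii), Bm (iii), C (IV), D (V), Em (vi), F#dim (vii°).
Diatonic triads of A minor (natural minor): Am (i), Bdim (ii°), C (III), Dm (iv), Em (v), F (VI), G (VII).
Matching root and quality in both lists: G, Am, C, Em.
That gives 4 common triads.

4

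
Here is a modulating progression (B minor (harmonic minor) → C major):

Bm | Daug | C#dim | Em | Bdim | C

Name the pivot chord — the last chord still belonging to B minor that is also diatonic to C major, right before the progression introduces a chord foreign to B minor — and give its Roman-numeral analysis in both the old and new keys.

Chords diatonic to B minor: Bm, C#dim, Daug, Em, F#, G, A#dim.
Reading the progression, the first chord not in that set is Bdim, so the modulation leaves B minor there.
The chord immediately before Bdim is Em, which is diatonic to both keys: iv in B minor and iii in C major.

Em — iv in B minor, iii in C major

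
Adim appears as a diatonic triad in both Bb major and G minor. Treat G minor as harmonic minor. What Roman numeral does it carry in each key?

The scale of Bb major is Bb C D Eb F G A; A is degree 7, and the triad built there (A-C-Eb) is diminished, so it is vii°.
The scale of G minor (harmonic minor) is G A Bb C D Eb F#; A is degree 2, and the triad built there (A-C-Eb) is diminished, so it is ii°.

vii° in Bb major; ii° in G minor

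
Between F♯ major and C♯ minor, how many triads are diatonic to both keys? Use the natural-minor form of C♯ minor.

Diatonic triads of F♯ major: F♯ major (I), G♯ minor (ii), A♯ minor (iii), B major (IV), C♯ major (V), D♯ minor (vi), E♯ diminished (vii°).
Diatonic triads of C♯ minor (natural minor): C♯ minor (i), D♯ diminished (ii°), E major (III), F♯ minor (iv), G♯ minor (v), A major (VI), B major (VII).
Matching root and quality in both lists: G♯ minor, B major.
That gives 2 common triads.

2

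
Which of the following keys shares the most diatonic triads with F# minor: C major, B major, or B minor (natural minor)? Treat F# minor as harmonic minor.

Triads of F# minor (harmonic minor): F#m (i), G#dim (ii°), Aaug (III+), Bm (iv), C# (V), D (VI), E#dim (vii°).
C major shares 0: none.
B major shares 0: none.
B minor (natural minor) shares 3: F#m, Bm, D.
The most common triads (3) are shared with B minor.

B minor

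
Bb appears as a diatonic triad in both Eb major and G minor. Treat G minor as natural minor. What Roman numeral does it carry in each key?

The scale of Eb major is Eb F G Ab Bb C D; Bb is degree 5, and the triad built there (Bb-D-F) is major, so it is V.
The scale of G minor (natural minor) is G A Bb C D Eb F; Bb is degree 3, and the triad built there (Bb-D-F) is major, so it is III.

V in Eb major; III in G minor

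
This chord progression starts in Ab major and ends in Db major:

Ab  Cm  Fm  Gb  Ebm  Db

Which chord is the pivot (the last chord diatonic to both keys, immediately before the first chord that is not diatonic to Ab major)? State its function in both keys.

Chords diatonic to Ab major: Ab, Bbm, Cm, Db, Eb, Fm, Gdim.
Reading the progression, the first chord not in that set is Gb, so the modulation leaves Ab major there.
The chord immediately before Gb is Fm, which is diatonic to both keys: vi in Ab major and iii in Db major.

Fm — vi in Ab major, iii in Db major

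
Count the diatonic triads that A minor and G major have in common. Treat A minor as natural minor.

4

Diatonic triads of A minor (natural minor): Am (i), Bdim (ii°), C (III), Dm (iv), Em (v), F (VI), G (VII).
Diatonic triads of G major: G (I), Am (ii), Bm (iii), C (IV), D (V), Em (vi), F#dim (vii°).
Matching root and quality in both lists: Am, C, Em, G.
That gives 4 common triads.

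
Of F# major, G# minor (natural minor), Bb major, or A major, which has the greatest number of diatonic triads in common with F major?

Triads of F major: F (I), Gm (ii), Am (iii), Bb (IV), C (V), Dm (vi), Edim (vii°).
F# major shares 0: none.
G# minor (natural minor) shares 0: none.
Bb major shares 4: F, Gm, Bb, Dm.
A major shares 0: none.
The most common triads (4) are shared with Bb major.

Bb major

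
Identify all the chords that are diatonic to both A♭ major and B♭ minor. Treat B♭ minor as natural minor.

Triads in A♭ major: A♭ (I), B♭m (ii), Cm (iii), D♭ (IV), E♭ (V), Fm (vi), Gdim (vii°).
Triads in B♭ minor (natural minor): B♭m (i), Cdim (ii°), D♭ (III), E♭m (iv), Fm (v), G♭ (VI), A♭ (VII).
Shared triads with their functions: A♭ (I in A♭ major, VII in B♭ minor); B♭m (ii in A♭ major, i in B♭ minor); D♭ (IV in A♭ major, III in B♭ minor); Fm (vi in A♭ major, v in B♭ minor).

A♭, B♭m, D♭, Fm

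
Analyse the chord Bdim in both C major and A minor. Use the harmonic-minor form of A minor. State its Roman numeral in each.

The scale of C major is C D E F G A B; B is degree 7, and the triad built there (B-D-F) is diminished, so it is vii°.
The scale of A minor (harmonic minor) is A B C D E F G#; B is degree 2, and the triad built there (B-D-F) is diminished, so it is ii°.

vii° in C major; ii° in A minor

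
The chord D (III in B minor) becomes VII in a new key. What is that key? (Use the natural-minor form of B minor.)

E minor

The numeral VII denotes a major triad on scale degree 7. With D on degree 7, the tonic of the new key is E.
Degree 7 carries a major triad in natural-minor keys, so the destination is E minor.
Check: the diatonic triads of E minor (natural minor) are Em (i), F#dim (ii°), G (III), Am (iv), Bm (v), C (VI), D (VII) — D is indeed VII.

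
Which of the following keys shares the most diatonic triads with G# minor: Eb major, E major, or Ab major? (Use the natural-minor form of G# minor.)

Triads of G# minor (natural minor): G# minor (i), A# diminished (ii°), B major (III), C# minor (iv), D# minor (v), E major (VI), F# major (VII).
Eb major shares 0: none.
E major shares 4: G#m, B, C#m, E.
Ab major shares 0: none.
The most common triads (4) are shared with E major.

E major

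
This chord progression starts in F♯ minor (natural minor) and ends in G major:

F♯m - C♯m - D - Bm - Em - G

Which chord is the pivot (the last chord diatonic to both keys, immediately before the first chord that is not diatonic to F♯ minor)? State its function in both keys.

Chords diatonic to F♯ minor: F♯m, G♯dim, A, Bm, C♯m, D, E.
Reading the progression, the first chord not in that set is Em, so the modulation leaves F♯ minor there.
The chord immediately before Em is Bm, which is diatonic to both keys: iv in F♯ minor and iii in G major.

Bm — iv in F♯ minor, iii in G major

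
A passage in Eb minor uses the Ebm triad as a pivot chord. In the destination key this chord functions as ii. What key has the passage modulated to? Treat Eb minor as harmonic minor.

Db major

The numeral ii denotes a minor triad on scale degree 2. With Eb on degree 2, the tonic of the new key is Db.
Degree 2 carries a minor triad in major keys, so the destination is Db major.
Check: the diatonic triads of Db major are Db (I), Ebm (ii), Fm (iii), Gb (IV), Ab (V), Bbm (vi), Cdim (vii°) — Ebm is indeed ii.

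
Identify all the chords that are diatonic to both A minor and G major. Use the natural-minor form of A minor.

Am, C, Em, G

Triads in A minor (natural minor): A minor (i), B diminished (ii°), C major (III), D minor (iv), E minor (v), F major (VI), G major (VII).
Triads in G major: G major (I), A minor (ii), B minor (iii), C major (IV), D major (V), E minor (vi), F# diminished (vii°).
Shared triads with their functions: A minor (i in A minor, ii in G major); C major (III in A minor, IV in G major); E minor (v in A minor, vi in G major); G major (VII in A minor, I in G major).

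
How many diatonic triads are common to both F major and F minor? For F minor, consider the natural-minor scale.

0

Diatonic triads of F major: F (I), Gm (ii), Am (iii), Bb (IV), C (V), Dm (vi), Edim (vii°).
Diatonic triads of F minor (natural minor): Fm (i), Gdim (ii°), Ab (III), Bbm (iv), Cm (v), Db (VI), Eb (VII).
No triad has the same root and quality in both keys.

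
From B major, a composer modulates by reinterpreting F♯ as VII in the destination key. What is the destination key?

The numeral VII denotes a major triad on scale degree 7. With F♯ on degree 7, the tonic of the new key is G♯.
Degree 7 carries a major triad in natural-minor keys, so the destination is G♯ minor.
Check: the diatonic triads of G♯ minor (natural minor) are G♯m (i), A♯dim (ii°), B (III), C♯m (iv), D♯m (v), E (VI), F♯ (VII) — F♯ is indeed VII.

G♯ minor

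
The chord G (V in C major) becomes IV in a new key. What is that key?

D major

The numeral IV denotes a major triad on scale degree 4. With G on degree 4, the tonic of the new key is D.
Degree 4 carries a major triad in major keys, so the destination is D major.
Check: the diatonic triads of D major are D (I), Em (ii), F#m (iii), G (IV), A (V), Bm (vi), C#dim (vii°) — G is indeed IV.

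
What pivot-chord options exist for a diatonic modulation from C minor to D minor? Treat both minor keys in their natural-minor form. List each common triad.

Triads in C minor (natural minor): Cm (i), Ddim (ii°), Eb (III), Fm (iv), Gm (v), Ab (VI), Bb (VII).
Triads in D minor (natural minor): Dm (i), Edim (ii°), F (III), Gm (iv), Am (v), Bb (VI), C (VII).
Shared triads with their functions: Gm (v in C minor, iv in D minor); Bb (VII in C minor, VI in D minor).

Gm, Bb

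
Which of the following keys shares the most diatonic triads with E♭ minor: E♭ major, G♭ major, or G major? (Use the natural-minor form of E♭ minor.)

Triads of E♭ minor (natural minor): E♭ minor (i), F diminished (ii°), G♭ major (III), A♭ minor (iv), B♭ minor (v), C♭ major (VI), D♭ major (VII).
E♭ major shares 0: none.
G♭ major shares 7: E♭m, Fdim, G♭, A♭m, B♭m, C♭, D♭.
G major shares 0: none.
The most common triads (7) are shared with G♭ major.

G♭ major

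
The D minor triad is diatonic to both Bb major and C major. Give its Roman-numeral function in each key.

The scale of Bb major is Bb C D Eb F G A; D is degree 3, and the triad built there (D-F-A) is minor, so it is iii.
The scale of C major is C D E F G A B; D is degree 2, and the triad built there (D-F-A) is minor, so it is ii.

iii in Bb major; ii in C major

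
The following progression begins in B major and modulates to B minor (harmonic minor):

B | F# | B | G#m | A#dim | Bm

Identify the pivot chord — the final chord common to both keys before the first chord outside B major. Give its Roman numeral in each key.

Chords diatonic to B major: B, C#m, D#m, E, F#, G#m, A#dim.
Reading the progression, the first chord not in that set is Bm, so the modulation leaves B major there.
The chord immediately before Bm is A#dim, which is diatonic to both keys: vii° in B major and vii° in B minor.

A#dim — vii° in B major, vii° in B minor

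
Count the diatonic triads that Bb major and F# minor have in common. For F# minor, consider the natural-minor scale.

Diatonic triads of Bb major: Bb major (I), C minor (ii), D minor (iii), Eb major (IV), F major (V), G minor (vi), A diminished (vii°).
Diatonic triads of F# minor (natural minor): F# minor (i), G# diminished (ii°), A major (III), B minor (iv), C# minor (v), D major (VI), E major (VII).
No triad has the same root and quality in both keys.

0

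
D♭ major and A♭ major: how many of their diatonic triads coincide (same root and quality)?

4

Diatonic triads of D♭ major: D♭ major (I), E♭ minor (ii), F minor (iii), G♭ major (IV), A♭ major (V), B♭ minor (vi), C diminished (vii°).
Diatonic triads of A♭ major: A♭ major (I), B♭ minor (ii), C minor (iii), D♭ major (IV), E♭ major (V), F minor (vi), G diminished (vii°).
Matching root and quality in both lists: D♭ major, F minor, A♭ major, B♭ minor.
That gives 4 common triads.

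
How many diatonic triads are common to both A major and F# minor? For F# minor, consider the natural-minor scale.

7

Diatonic triads of A major: A major (I), B minor (ii), C# minor (iii), D major (IV), E major (V), F# minor (vi), G# diminished (vii°).
Diatonic triads of F# minor (natural minor): F# minor (i), G# diminished (ii°), A major (III), B minor (iv), C# minor (v), D major (VI), E major (VII).
Matching root and quality in both lists: A major, B minor, C# minor, D major, E major, F# minor, G# diminished.
That gives 7 common triads.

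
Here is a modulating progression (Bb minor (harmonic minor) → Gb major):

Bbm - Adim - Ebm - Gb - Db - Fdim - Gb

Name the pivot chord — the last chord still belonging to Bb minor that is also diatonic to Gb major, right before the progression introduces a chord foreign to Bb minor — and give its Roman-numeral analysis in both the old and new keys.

Gb — VI in Bb minor, I in Gb major

Chords diatonic to Bb minor: Bbm, Cdim, Dbaug, Ebm, F, Gb, Adim.
Reading the progression, the first chord not in that set is Db, so the modulation leaves Bb minor there.
The chord immediately before Db is Gb, which is diatonic to both keys: VI in Bb minor and I in Gb major.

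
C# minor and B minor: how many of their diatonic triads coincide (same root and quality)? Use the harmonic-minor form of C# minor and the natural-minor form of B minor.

2

Diatonic triads of C# minor (harmonic minor): C#m (i), D#dim (ii°), Eaug (III+), F#m (iv), G# (V), A (VI), B#dim (vii°).
Diatonic triads of B minor (natural minor): Bm (i), C#dim (ii°), D (III), Em (iv), F#m (v), G (VI), A (VII).
Matching root and quality in both lists: F#m, A.
That gives 2 common triads.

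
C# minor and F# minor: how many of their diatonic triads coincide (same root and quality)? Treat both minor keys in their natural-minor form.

Diatonic triads of C# minor (natural minor): C#m (i), D#dim (ii°), E (III), F#m (iv), G#m (v), A (VI), B (VII).
Diatonic triads of F# minor (natural minor): F#m (i), G#dim (ii°), A (III), Bm (iv), C#m (v), D (VI), E (VII).
Matching root and quality in both lists: C#m, E, F#m, A.
That gives 4 common triads.

4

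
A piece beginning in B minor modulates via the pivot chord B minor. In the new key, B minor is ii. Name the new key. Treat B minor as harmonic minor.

A major

The numeral ii denotes a minor triad on scale degree 2. With B on degree 2, the tonic of the new key is A.
Degree 2 carries a minor triad in major keys, so the destination is A major.
Check: the diatonic triads of A major are A (I), Bm (ii), C#m (iii), D (IV), E (V), F#m (vi), G#dim (vii°) — B minor is indeed ii.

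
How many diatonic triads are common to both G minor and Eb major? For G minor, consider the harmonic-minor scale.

Diatonic triads of G minor (harmonic minor): Gm (i), Adim (ii°), Bbaug (III+), Cm (iv), D (V), Eb (VI), F#dim (vii°).
Diatonic triads of Eb major: Eb (I), Fm (ii), Gm (iii), Ab (IV), Bb (V), Cm (vi), Ddim (vii°).
Matching root and quality in both lists: Gm, Cm, Eb.
That gives 3 common triads.

3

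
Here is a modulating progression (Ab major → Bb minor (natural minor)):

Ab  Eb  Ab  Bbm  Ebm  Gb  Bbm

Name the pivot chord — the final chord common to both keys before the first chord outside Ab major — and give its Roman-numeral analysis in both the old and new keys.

Bbm — ii in Ab major, i in Bb minor

Chords diatonic to Ab major: Ab, Bbm, Cm, Db, Eb, Fm, Gdim.
Reading the progression, the first chord not in that set is Ebm, so the modulation leaves Ab major there.
The chord immediately before Ebm is Bbm, which is diatonic to both keys: ii in Ab major and i in Bb minor.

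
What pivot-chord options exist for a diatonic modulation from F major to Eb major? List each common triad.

Triads in F major: F major (I), G minor (ii), A minor (iii), Bb major (IV), C major (V), D minor (vi), E diminished (vii°).
Triads in Eb major: Eb major (I), F minor (ii), G minor (iii), Ab major (IV), Bb major (V), C minor (vi), D diminished (vii°).
Shared triads with their functions: G minor (ii in F major, iii in Eb major); Bb major (IV in F major, V in Eb major).

Gm, Bb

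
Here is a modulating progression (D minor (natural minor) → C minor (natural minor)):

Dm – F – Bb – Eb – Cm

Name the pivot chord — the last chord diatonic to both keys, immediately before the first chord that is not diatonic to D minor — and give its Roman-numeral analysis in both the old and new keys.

Chords diatonic to D minor: Dm, Edim, F, Gm, Am, Bb, C.
Reading the progression, the first chord not in that set is Eb, so the modulation leaves D minor there.
The chord immediately before Eb is Bb, which is diatonic to both keys: VI in D minor and VII in C minor.

Bb — VI in D minor, VII in C minor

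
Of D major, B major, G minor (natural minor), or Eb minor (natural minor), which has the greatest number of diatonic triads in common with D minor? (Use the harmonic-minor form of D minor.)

G minor

Triads of D minor (harmonic minor): Dm (i), Edim (ii°), Faug (III+), Gm (iv), A (V), Bb (VI), C#dim (vii°).
D major shares 2: A, C#dim.
B major shares 0: none.
G minor (natural minor) shares 3: Dm, Gm, Bb.
Eb minor (natural minor) shares 0: none.
The most common triads (3) are shared with G minor.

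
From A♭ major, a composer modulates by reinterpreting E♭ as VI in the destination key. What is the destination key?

G minor

The numeral VI denotes a major triad on scale degree 6. With E♭ on degree 6, the tonic of the new key is G.
Degree 6 carries a major triad in minor keys, so the destination is G minor.
Check: the diatonic triads of G minor (natural minor) are Gm (i), Adim (ii°), B♭ (III), Cm (iv), Dm (v), E♭ (VI), F (VII) — E♭ is indeed VI.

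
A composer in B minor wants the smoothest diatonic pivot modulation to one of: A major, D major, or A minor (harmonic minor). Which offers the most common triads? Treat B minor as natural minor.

Triads of B minor (natural minor): Bm (i), C#dim (ii°), D (III), Em (iv), F#m (v), G (VI), A (VII).
A major shares 4: Bm, D, F#m, A.
D major shares 7: Bm, C#dim, D, Em, F#m, G, A.
A minor (harmonic minor) shares 0: none.
The most common triads (7) are shared with D major.

D major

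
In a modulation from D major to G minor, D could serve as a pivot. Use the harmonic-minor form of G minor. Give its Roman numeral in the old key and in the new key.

The scale of D major is D E F# G A B C#; D is degree 1, and the triad built there (D-F#-A) is major, so it is I.
The scale of G minor (harmonic minor) is G A Bb C D Eb F#; D is degree 5, and the triad built there (D-F#-A) is major, so it is V.

I in D major; V in G minor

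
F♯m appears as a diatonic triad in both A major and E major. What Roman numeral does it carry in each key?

The scale of A major is A B C♯ D E F♯ G♯; F♯ is degree 6, and the triad built there (F♯-A-C♯) is minor, so it is vi.
The scale of E major is E F♯ G♯ A B C♯ D♯; F♯ is degree 2, and the triad built there (F♯-A-C♯) is minor, so it is ii.

vi in A major; ii in E major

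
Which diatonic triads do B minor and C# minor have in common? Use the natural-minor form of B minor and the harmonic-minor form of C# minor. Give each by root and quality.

F#m, A

Triads in B minor (natural minor): Bm (i), C#dim (ii°), D (III), Em (iv), F#m (v), G (VI), A (VII).
Triads in C# minor (harmonic minor): C#m (i), D#dim (ii°), Eaug (III+), F#m (iv), G# (V), A (VI), B#dim (vii°).
Shared triads with their functions: F#m (v in B minor, iv in C# minor); A (VII in B minor, VI in C# minor).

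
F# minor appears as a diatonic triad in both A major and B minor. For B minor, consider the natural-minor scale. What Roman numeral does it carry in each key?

vi in A major; v in B minor

The scale of A major is A B C# D E F# G#; F# is degree 6, and the triad built there (F#-A-C#) is minor, so it is vi.
The scale of B minor (natural minor) is B C# D E F# G A; F# is degree 5, and the triad built there (F#-A-C#) is minor, so it is v.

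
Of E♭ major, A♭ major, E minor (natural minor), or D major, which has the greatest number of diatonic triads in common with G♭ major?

A♭ major

Triads of G♭ major: G♭ major (I), A♭ minor (ii), B♭ minor (iii), C♭ major (IV), D♭ major (V), E♭ minor (vi), F diminished (vii°).
E♭ major shares 0: none.
A♭ major shares 2: B♭m, D♭.
E minor (natural minor) shares 0: none.
D major shares 0: none.
The most common triads (2) are shared with A♭ major.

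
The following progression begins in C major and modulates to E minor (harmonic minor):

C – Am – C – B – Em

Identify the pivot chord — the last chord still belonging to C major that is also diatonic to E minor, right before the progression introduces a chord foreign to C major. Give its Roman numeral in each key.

C — I in C major, VI in E minor

Chords diatonic to C major: C, Dm, Em, F, G, Am, Bdim.
Reading the progression, the first chord not in that set is B, so the modulation leaves C major there.
The chord immediately before B is C, which is diatonic to both keys: I in C major and VI in E minor.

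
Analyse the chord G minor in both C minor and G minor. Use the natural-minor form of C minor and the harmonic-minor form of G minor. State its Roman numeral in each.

v in C minor; i in G minor

The scale of C minor (natural minor) is C D Eb F G Ab Bb; G is degree 5, and the triad built there (G-Bb-D) is minor, so it is v.
The scale of G minor (harmonic minor) is G A Bb C D Eb F#; G is degree 1, and the triad built there (G-Bb-D) is minor, so it is i.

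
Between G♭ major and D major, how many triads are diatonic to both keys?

Diatonic triads of G♭ major: G♭ major (I), A♭ minor (ii), B♭ minor (iii), C♭ major (IV), D♭ major (V), E♭ minor (vi), F diminished (vii°).
Diatonic triads of D major: D major (I), E minor (ii), F♯ minor (iii), G major (IV), A major (V), B minor (vi), C♯ diminished (vii°).
No triad has the same root and quality in both keys.

0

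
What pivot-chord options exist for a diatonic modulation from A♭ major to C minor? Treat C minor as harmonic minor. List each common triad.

Triads in A♭ major: A♭ major (I), B♭ minor (ii), C minor (iii), D♭ major (IV), E♭ major (V), F minor (vi), G diminished (vii°).
Triads in C minor (harmonic minor): C minor (i), D diminished (ii°), E♭ augmented (III+), F minor (iv), G major (V), A♭ major (VI), B diminished (vii°).
Shared triads with their functions: A♭ major (I in A♭ major, VI in C minor); C minor (iii in A♭ major, i in C minor); F minor (vi in A♭ major, iv in C minor).

A♭, Cm, Fm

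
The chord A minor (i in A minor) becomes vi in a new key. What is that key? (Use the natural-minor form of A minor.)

The numeral vi denotes a minor triad on scale degree 6. With A on degree 6, the tonic of the new key is C.
Degree 6 carries a minor triad in major keys, so the destination is C major.
Check: the diatonic triads of C major are C (I), Dm (ii), Em (iii), F (IV), G (V), Am (vi), Bdim (vii°) — A minor is indeed vi.

C major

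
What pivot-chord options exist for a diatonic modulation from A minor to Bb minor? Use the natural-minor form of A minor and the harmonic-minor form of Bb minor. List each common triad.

F

Triads in A minor (natural minor): A minor (i), B diminished (ii°), C major (III), D minor (iv), E minor (v), F major (VI), G major (VII).
Triads in Bb minor (harmonic minor): Bb minor (i), C diminished (ii°), Db augmented (III+), Eb minor (iv), F major (V), Gb major (VI), A diminished (vii°).
Shared triads with their functions: F major (VI in A minor, V in Bb minor).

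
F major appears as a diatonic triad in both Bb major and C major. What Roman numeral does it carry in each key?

V in Bb major; IV in C major

The scale of Bb major is Bb C D Eb F G A; F is degree 5, and the triad built there (F-A-C) is major, so it is V.
The scale of C major is C D E F G A B; F is degree 4, and the triad built there (F-A-C) is major, so it is IV.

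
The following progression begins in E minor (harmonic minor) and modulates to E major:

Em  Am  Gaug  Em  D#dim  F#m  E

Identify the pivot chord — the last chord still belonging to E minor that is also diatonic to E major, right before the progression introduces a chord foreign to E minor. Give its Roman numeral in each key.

D#dim — vii° in E minor, vii° in E major

Chords diatonic to E minor: Em, F#dim, Gaug, Am, B, C, D#dim.
Reading the progression, the first chord not in that set is F#m, so the modulation leaves E minor there.
The chord immediately before F#m is D#dim, which is diatonic to both keys: vii° in E minor and vii° in E major.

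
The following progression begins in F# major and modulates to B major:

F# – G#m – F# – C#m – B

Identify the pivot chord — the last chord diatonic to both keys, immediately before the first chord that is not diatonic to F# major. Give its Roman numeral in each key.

Chords diatonic to F# major: F#, G#m, A#m, B, C#, D#m, E#dim.
Reading the progression, the first chord not in that set is C#m, so the modulation leaves F# major there.
The chord immediately before C#m is F#, which is diatonic to both keys: I in F# major and V in B major.

F# — I in F# major, V in B major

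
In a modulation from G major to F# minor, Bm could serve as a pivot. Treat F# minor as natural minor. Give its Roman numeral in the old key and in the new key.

iii in G major; iv in F# minor

The scale of G major is G A B C D E F#; B is degree 3, and the triad built there (B-D-F#) is minor, so it is iii.
The scale of F# minor (natural minor) is F# G# A B C# D E; B is degree 4, and the triad built there (B-D-F#) is minor, so it is iv.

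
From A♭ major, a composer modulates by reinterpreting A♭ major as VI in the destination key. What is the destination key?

C minor

The numeral VI denotes a major triad on scale degree 6. With A♭ on degree 6, the tonic of the new key is C.
Degree 6 carries a major triad in minor keys, so the destination is C minor.
Check: the diatonic triads of C minor (natural minor) are Cm (i), Ddim (ii°), E♭ (III), Fm (iv), Gm (v), A♭ (VI), B♭ (VII) — A♭ major is indeed VI.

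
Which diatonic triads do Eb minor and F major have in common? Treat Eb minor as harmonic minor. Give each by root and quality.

Triads in Eb minor (harmonic minor): Eb minor (i), F diminished (ii°), Gb augmented (III+), Ab minor (iv), Bb major (V), Cb major (VI), D diminished (vii°).
Triads in F major: F major (I), G minor (ii), A minor (iii), Bb major (IV), C major (V), D minor (vi), E diminished (vii°).
Shared triads with their functions: Bb major (V in Eb minor, IV in F major).

Bb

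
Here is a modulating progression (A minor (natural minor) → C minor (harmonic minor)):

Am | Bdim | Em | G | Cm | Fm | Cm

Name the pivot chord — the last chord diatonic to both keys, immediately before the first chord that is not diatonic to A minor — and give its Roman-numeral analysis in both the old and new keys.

G — VII in A minor, V in C minor

Chords diatonic to A minor: Am, Bdim, C, Dm, Em, F, G.
Reading the progression, the first chord not in that set is Cm, so the modulation leaves A minor there.
The chord immediately before Cm is G, which is diatonic to both keys: VII in A minor and V in C minor.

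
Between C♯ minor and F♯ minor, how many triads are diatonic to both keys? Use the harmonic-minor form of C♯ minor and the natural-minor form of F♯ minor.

Diatonic triads of C♯ minor (harmonic minor): C♯m (i), D♯dim (ii°), Eaug (III+), F♯m (iv), G♯ (V), A (VI), B♯dim (vii°).
Diatonic triads of F♯ minor (natural minor): F♯m (i), G♯dim (ii°), A (III), Bm (iv), C♯m (v), D (VI), E (VII).
Matching root and quality in both lists: C♯m, F♯m, A.
That gives 3 common triads.

3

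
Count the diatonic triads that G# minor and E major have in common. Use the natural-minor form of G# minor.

4

Diatonic triads of G# minor (natural minor): G# minor (i), A# diminished (ii°), B major (III), C# minor (iv), D# minor (v), E major (VI), F# major (VII).
Diatonic triads of E major: E major (I), F# minor (ii), G# minor (iii), A major (IV), B major (V), C# minor (vi), D# diminished (vii°).
Matching root and quality in both lists: G# minor, B major, C# minor, E major.
That gives 4 common triads.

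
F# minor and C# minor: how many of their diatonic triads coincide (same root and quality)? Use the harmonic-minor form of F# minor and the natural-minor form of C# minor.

Diatonic triads of F# minor (harmonic minor): F#m (i), G#dim (ii°), Aaug (III+), Bm (iv), C# (V), D (VI), E#dim (vii°).
Diatonic triads of C# minor (natural minor): C#m (i), D#dim (ii°), E (III), F#m (iv), G#m (v), A (VI), B (VII).
Matching root and quality in both lists: F#m.
That gives 1 common triad.

1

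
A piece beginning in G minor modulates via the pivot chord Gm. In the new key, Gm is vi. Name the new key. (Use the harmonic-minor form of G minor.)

The numeral vi denotes a minor triad on scale degree 6. With G on degree 6, the tonic of the new key is Bb.
Degree 6 carries a minor triad in major keys, so the destination is Bb major.
Check: the diatonic triads of Bb major are Bb (I), Cm (ii), Dm (iii), Eb (IV), F (V), Gm (vi), Adim (vii°) — Gm is indeed vi.

Bb major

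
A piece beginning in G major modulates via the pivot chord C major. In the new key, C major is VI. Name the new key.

E minor

The numeral VI denotes a major triad on scale degree 6. With C on degree 6, the tonic of the new key is E.
Degree 6 carries a major triad in minor keys, so the destination is E minor.
Check: the diatonic triads of E minor (natural minor) are Em (i), F♯dim (ii°), G (III), Am (iv), Bm (v), C (VI), D (VII) — C major is indeed VI.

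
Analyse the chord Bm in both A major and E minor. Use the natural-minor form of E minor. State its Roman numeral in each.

The scale of A major is A B C♯ D E F♯ G♯; B is degree 2, and the triad built there (B-D-F♯) is minor, so it is ii.
The scale of E minor (natural minor) is E F♯ G A B C D; B is degree 5, and the triad built there (B-D-F♯) is minor, so it is v.

ii in A major; v in E minor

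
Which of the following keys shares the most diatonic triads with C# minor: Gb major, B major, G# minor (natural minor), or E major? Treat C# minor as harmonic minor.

Triads of C# minor (harmonic minor): C#m (i), D#dim (ii°), Eaug (III+), F#m (iv), G# (V), A (VI), B#dim (vii°).
Gb major shares 0: none.
B major shares 1: C#m.
G# minor (natural minor) shares 1: C#m.
E major shares 4: C#m, D#dim, F#m, A.
The most common triads (4) are shared with E major.

E major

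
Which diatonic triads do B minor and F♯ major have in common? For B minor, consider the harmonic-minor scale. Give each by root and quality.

F♯

Triads in B minor (harmonic minor): Bm (i), C♯dim (ii°), Daug (III+), Em (iv), F♯ (V), G (VI), A♯dim (vii°).
Triads in F♯ major: F♯ (I), G♯m (ii), A♯m (iii), B (IV), C♯ (V), D♯m (vi), E♯dim (vii°).
Shared triads with their functions: F♯ (V in B minor, I in F♯ major).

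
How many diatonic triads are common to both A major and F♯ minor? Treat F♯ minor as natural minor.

Diatonic triads of A major: A major (I), B minor (ii), C♯ minor (iii), D major (IV), E major (V), F♯ minor (vi), G♯ diminished (vii°).
Diatonic triads of F♯ minor (natural minor): F♯ minor (i), G♯ diminished (ii°), A major (III), B minor (iv), C♯ minor (v), D major (VI), E major (VII).
Matching root and quality in both lists: A major, B minor, C♯ minor, D major, E major, F♯ minor, G♯ diminished.
That gives 7 common triads.

7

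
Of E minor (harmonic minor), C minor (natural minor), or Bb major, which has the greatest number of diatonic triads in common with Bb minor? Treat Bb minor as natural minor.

C minor

Triads of Bb minor (natural minor): Bbm (i), Cdim (ii°), Db (III), Ebm (iv), Fm (v), Gb (VI), Ab (VII).
E minor (harmonic minor) shares 0: none.
C minor (natural minor) shares 2: Fm, Ab.
Bb major shares 0: none.
The most common triads (2) are shared with C minor.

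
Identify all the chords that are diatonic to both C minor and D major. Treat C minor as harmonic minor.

G

Triads in C minor (harmonic minor): Cm (i), Ddim (ii°), Ebaug (III+), Fm (iv), G (V), Ab (VI), Bdim (vii°).
Triads in D major: D (I), Em (ii), F#m (iii), G (IV), A (V), Bm (vi), C#dim (vii°).
Shared triads with their functions: G (V in C minor, IV in D major).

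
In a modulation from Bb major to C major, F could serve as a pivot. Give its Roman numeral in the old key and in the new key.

The scale of Bb major is Bb C D Eb F G A; F is degree 5, and the triad built there (F-A-C) is major, so it is V.
The scale of C major is C D E F G A B; F is degree 4, and the triad built there (F-A-C) is major, so it is IV.

V in Bb major; IV in C major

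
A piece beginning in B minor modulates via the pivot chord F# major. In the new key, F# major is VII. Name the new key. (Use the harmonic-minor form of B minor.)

The numeral VII denotes a major triad on scale degree 7. With F# on degree 7, the tonic of the new key is G#.
Degree 7 carries a major triad in natural-minor keys, so the destination is G# minor.
Check: the diatonic triads of G# minor (natural minor) are G#m (i), A#dim (ii°), B (III), C#m (iv), D#m (v), E (VI), F# (VII) — F# major is indeed VII.

G# minor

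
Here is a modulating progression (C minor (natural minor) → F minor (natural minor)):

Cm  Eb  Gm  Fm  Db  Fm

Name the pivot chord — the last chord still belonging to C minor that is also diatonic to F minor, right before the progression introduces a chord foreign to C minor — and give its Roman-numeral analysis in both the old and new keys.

Fm — iv in C minor, i in F minor

Chords diatonic to C minor: Cm, Ddim, Eb, Fm, Gm, Ab, Bb.
Reading the progression, the first chord not in that set is Db, so the modulation leaves C minor there.
The chord immediately before Db is Fm, which is diatonic to both keys: iv in C minor and i in F minor.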